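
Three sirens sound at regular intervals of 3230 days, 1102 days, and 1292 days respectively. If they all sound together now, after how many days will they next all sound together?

The first simultaneous occurrence is after LCM of the individual periods.
3230 = 2 × 5 × 17 × 19
1102 = 2 × 19 × 29
1292 = 2^2 × 17 × 19
LCM(3230, 1102, 1292) = 2^2 × 5 × 17 × 19 × 29 = 187340.

187340 days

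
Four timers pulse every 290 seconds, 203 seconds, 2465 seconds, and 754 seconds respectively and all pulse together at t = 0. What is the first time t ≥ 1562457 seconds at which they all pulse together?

1794520 seconds

Joint pulses occur at multiples of LCM(290, 203, 2465, 754).
290 = 2 × 5 × 29
203 = 7 × 29
2465 = 5 × 17 × 29
754 = 2 × 13 × 29
LCM(290, 203, 2465, 754) = 2 × 5 × 7 × 13 × 17 × 29 = 448630.
Smallest multiple of 448630 that is ≥ 1562457: ⌈1562457/448630⌉ × 448630 = 4 × 448630 = 1794520.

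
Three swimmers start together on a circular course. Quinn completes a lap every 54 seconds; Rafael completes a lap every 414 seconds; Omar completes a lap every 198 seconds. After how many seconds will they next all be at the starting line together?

The first simultaneous occurrence is after LCM of the individual periods.
54 = 2 × 3^3
414 = 2 × 3^2 × 23
198 = 2 × 3^2 × 11
LCM(54, 414, 198) = 2 × 3^3 × 11 × 23 = 13662.

13662 seconds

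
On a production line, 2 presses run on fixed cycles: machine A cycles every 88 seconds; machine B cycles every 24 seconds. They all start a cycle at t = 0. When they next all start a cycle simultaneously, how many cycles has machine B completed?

11 cycles

The first common completion time is the LCM of the periods.
88 = 2^3 × 11
24 = 2^3 × 3
LCM(88, 24) = 2^3 × 3 × 11 = 264.
Cycles for period 24: 264 / 24 = 11.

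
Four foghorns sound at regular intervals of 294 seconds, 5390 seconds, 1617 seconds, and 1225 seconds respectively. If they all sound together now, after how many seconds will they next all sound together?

80850 seconds

They coincide at every common multiple of the periods; the first is the LCM.
294 = 2 × 3 × 7^2
5390 = 2 × 5 × 7^2 × 11
1617 = 3 × 7^2 × 11
1225 = 5^2 × 7^2
LCM(294, 5390, 1617, 1225) = 2 × 3 × 5^2 × 7^2 × 11 = 80850.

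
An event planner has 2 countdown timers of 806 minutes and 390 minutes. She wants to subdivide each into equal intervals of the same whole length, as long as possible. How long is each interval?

26 minutes

By the Euclidean algorithm:
806 = 2 × 390 + 26
390 = 15 × 26 + 0
gcd(806, 390) = 26.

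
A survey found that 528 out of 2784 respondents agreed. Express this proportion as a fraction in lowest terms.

11/58

528 = 2^4 × 3 × 11
2784 = 2^5 × 3 × 29
gcd(528, 2784) = 2^4 × 3 = 48.
Divide numerator and denominator by 48: 528/2784 = 11/58.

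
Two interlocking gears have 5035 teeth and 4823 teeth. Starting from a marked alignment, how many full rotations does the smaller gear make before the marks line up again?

95 rotations

They are all back at their starting positions together after one LCM of the periods.
5035 = 5 × 19 × 53
4823 = 7 × 13 × 53
LCM(5035, 4823) = 5 × 7 × 13 × 19 × 53 = 458185.
Rotations for period 4823: 458185 / 4823 = 95.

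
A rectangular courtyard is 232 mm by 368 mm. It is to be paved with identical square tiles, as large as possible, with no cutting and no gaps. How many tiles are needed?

Tile side = gcd(232, 368).
232 = 2^3 × 29
368 = 2^4 × 23
gcd(232, 368) = 2^3 = 8.
Tiles: (232/8) × (368/8) = 29 × 46 = 1334.

1334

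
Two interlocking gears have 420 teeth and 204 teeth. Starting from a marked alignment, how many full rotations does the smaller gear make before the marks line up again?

The first common completion time is the LCM of the periods.
420 = 2^2 × 3 × 5 × 7
204 = 2^2 × 3 × 17
LCM(420, 204) = 2^2 × 3 × 5 × 7 × 17 = 7140.
Rotations for period 204: 7140 / 204 = 35.

35 rotations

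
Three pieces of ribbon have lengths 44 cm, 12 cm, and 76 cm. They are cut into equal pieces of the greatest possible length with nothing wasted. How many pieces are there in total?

Piece length = gcd(44, 12, 76).
44 = 2^2 × 11
12 = 2^2 × 3
76 = 2^2 × 19
gcd(44, 12, 76) = 2^2 = 4.
Total pieces = 44/4 + 12/4 + 76/4 = 11 + 3 + 19 = 33.

33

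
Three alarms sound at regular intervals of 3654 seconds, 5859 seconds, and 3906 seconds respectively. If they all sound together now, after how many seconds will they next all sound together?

339822 seconds

The first simultaneous occurrence is after LCM of the individual periods.
3654 = 2 × 3^2 × 7 × 29
5859 = 3^3 × 7 × 31
3906 = 2 × 3^2 × 7 × 31
LCM(3654, 5859, 3906) = 2 × 3^3 × 7 × 29 × 31 = 339822.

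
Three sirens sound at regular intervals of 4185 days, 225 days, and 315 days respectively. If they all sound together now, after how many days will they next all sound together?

146475 days

The first simultaneous occurrence is after LCM of the individual periods.
4185 = 3^3 × 5 × 31
225 = 3^2 × 5^2
315 = 3^2 × 5 × 7
LCM(4185, 225, 315) = 3^3 × 5^2 × 7 × 31 = 146475.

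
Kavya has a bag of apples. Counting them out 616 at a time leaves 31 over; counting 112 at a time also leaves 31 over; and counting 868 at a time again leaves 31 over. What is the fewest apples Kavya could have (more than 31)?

N − 31 must be a common multiple of 616, 112, and 868.
616 = 2^3 × 7 × 11
112 = 2^4 × 7
868 = 2^2 × 7 × 31
LCM(616, 112, 868) = 2^4 × 7 × 11 × 31 = 38192.
Smallest N > 31 is LCM + 31 = 38192 + 31 = 38223.

38223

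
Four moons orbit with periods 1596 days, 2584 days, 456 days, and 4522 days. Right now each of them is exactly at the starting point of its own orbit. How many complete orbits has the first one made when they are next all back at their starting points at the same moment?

34 orbits

They are all back at their starting positions together after one LCM of the periods.
1596 = 2^2 × 3 × 7 × 19
2584 = 2^3 × 17 × 19
456 = 2^3 × 3 × 19
4522 = 2 × 7 × 17 × 19
LCM(1596, 2584, 456, 4522) = 2^3 × 3 × 7 × 17 × 19 = 54264.
Orbits for period 1596: 54264 / 1596 = 34.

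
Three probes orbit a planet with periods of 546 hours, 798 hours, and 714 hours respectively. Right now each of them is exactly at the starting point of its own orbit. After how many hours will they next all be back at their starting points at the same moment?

We need the least common multiple of the intervals.
546 = 2 × 3 × 7 × 13
798 = 2 × 3 × 7 × 19
714 = 2 × 3 × 7 × 17
LCM(546, 798, 714) = 2 × 3 × 7 × 13 × 17 × 19 = 176358.

176358 hours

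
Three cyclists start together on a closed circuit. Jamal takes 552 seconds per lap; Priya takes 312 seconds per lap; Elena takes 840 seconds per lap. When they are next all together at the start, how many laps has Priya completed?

805 laps

They are all back at their starting positions together after one LCM of the periods.
552 = 2^3 × 3 × 23
312 = 2^3 × 3 × 13
840 = 2^3 × 3 × 5 × 7
LCM(552, 312, 840) = 2^3 × 3 × 5 × 7 × 13 × 23 = 251160.
Laps for period 312: 251160 / 312 = 805.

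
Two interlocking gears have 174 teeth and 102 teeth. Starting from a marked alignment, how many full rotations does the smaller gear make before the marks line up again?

29 rotations

They are all back at their starting positions together after one LCM of the periods.
174 = 2 × 3 × 29
102 = 2 × 3 × 17
LCM(174, 102) = 2 × 3 × 17 × 29 = 2958.
Rotations for period 102: 2958 / 102 = 29.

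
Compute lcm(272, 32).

544

272 = 2^4 × 17
32 = 2^5
LCM(272, 32) = 2^5 × 17 = 544.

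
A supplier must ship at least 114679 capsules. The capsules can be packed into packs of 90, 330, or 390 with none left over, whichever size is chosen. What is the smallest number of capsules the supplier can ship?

115830

The number of capsules must be a common multiple of 90, 330, and 390, so a multiple of their LCM.
90 = 2 × 3^2 × 5
330 = 2 × 3 × 5 × 11
390 = 2 × 3 × 5 × 13
LCM(90, 330, 390) = 2 × 3^2 × 5 × 11 × 13 = 12870.
Smallest multiple of 12870 that is ≥ 114679: ⌈114679/12870⌉ × 12870 = 9 × 12870 = 115830.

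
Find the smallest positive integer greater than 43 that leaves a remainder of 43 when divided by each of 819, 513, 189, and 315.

N − 43 must be a common multiple of 819, 513, 189, and 315.
819 = 3^2 × 7 × 13
513 = 3^3 × 19
189 = 3^3 × 7
315 = 3^2 × 5 × 7
LCM(819, 513, 189, 315) = 3^3 × 5 × 7 × 13 × 19 = 233415.
Smallest N > 43 is LCM + 43 = 233415 + 43 = 233458.

233458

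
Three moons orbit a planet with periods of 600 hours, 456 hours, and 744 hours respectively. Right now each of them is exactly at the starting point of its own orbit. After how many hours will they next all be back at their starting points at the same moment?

We need the least common multiple of the intervals.
600 = 2^3 × 3 × 5^2
456 = 2^3 × 3 × 19
744 = 2^3 × 3 × 31
LCM(600, 456, 744) = 2^3 × 3 × 5^2 × 19 × 31 = 353400.

353400 hours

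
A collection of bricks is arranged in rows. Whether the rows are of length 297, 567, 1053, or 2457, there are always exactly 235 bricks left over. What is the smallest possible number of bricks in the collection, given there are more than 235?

81316

N − 235 must be a common multiple of 297, 567, 1053, and 2457.
297 = 3^3 × 11
567 = 3^4 × 7
1053 = 3^4 × 13
2457 = 3^3 × 7 × 13
LCM(297, 567, 1053, 2457) = 3^4 × 7 × 11 × 13 = 81081.
Smallest N > 235 is LCM + 235 = 81081 + 235 = 81316.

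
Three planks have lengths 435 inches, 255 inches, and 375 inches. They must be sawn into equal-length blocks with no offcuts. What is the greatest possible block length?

15 inches

This is the greatest common divisor of 435, 255, and 375.
435 = 3 × 5 × 29
255 = 3 × 5 × 17
375 = 3 × 5^3
gcd(435, 255, 375) = 3 × 5 = 15.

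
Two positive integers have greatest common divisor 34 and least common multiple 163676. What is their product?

For any two positive integers, gcd × lcm = product = 34 × 163676 = 5564984.

5564984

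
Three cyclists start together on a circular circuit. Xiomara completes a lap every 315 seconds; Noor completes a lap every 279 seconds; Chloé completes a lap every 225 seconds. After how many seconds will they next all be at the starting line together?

48825 seconds

They coincide at every common multiple of the periods; the first is the LCM.
315 = 3^2 × 5 × 7
279 = 3^2 × 31
225 = 3^2 × 5^2
LCM(315, 279, 225) = 3^2 × 5^2 × 7 × 31 = 48825.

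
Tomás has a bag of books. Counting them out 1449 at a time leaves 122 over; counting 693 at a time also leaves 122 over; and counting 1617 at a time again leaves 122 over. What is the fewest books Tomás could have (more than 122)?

111695

N − 122 must be a common multiple of 1449, 693, and 1617.
1449 = 3^2 × 7 × 23
693 = 3^2 × 7 × 11
1617 = 3 × 7^2 × 11
LCM(1449, 693, 1617) = 3^2 × 7^2 × 11 × 23 = 111573.
Smallest N > 122 is LCM + 122 = 111573 + 122 = 111695.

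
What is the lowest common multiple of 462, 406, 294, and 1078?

462 = 2 × 3 × 7 × 11
406 = 2 × 7 × 29
294 = 2 × 3 × 7^2
1078 = 2 × 7^2 × 11
LCM(462, 406, 294, 1078) = 2 × 3 × 7^2 × 11 × 29 = 93786.

93786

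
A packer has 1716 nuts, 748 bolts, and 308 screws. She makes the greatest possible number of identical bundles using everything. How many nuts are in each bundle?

Number of bundles = gcd(1716, 748, 308).
1716 = 2^2 × 3 × 11 × 13
748 = 2^2 × 11 × 17
308 = 2^2 × 7 × 11
gcd(1716, 748, 308) = 2^2 × 11 = 44.
nuts per bundle = 1716 / 44 = 39.

39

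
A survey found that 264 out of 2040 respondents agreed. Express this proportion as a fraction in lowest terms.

264 = 2^3 × 3 × 11
2040 = 2^3 × 3 × 5 × 17
gcd(264, 2040) = 2^3 × 3 = 24.
Divide numerator and denominator by 24: 264/2040 = 11/85.

11/85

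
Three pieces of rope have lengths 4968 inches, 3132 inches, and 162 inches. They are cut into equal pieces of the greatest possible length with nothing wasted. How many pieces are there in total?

Piece length = gcd(4968, 3132, 162).
4968 = 2^3 × 3^3 × 23
3132 = 2^2 × 3^3 × 29
162 = 2 × 3^4
gcd(4968, 3132, 162) = 2 × 3^3 = 54.
Total pieces = 4968/54 + 3132/54 + 162/54 = 92 + 58 + 3 = 153.

153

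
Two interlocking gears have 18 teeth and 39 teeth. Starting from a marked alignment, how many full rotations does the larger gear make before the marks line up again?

The first common completion time is the LCM of the periods.
18 = 2 × 3^2
39 = 3 × 13
LCM(18, 39) = 2 × 3^2 × 13 = 234.
Rotations for period 39: 234 / 39 = 6.

6 rotations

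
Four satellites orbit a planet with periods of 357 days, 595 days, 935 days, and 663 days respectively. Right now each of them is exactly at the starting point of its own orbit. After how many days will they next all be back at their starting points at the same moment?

255255 days

We need the least common multiple of the intervals.
357 = 3 × 7 × 17
595 = 5 × 7 × 17
935 = 5 × 11 × 17
663 = 3 × 13 × 17
LCM(357, 595, 935, 663) = 3 × 5 × 7 × 11 × 13 × 17 = 255255.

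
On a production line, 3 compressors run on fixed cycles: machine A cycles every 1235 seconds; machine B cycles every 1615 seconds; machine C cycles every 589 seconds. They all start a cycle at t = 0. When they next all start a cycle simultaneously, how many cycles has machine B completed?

403 cycles

They are all back at their starting positions together after one LCM of the periods.
1235 = 5 × 13 × 19
1615 = 5 × 17 × 19
589 = 19 × 31
LCM(1235, 1615, 589) = 5 × 13 × 17 × 19 × 31 = 650845.
Cycles for period 1615: 650845 / 1615 = 403.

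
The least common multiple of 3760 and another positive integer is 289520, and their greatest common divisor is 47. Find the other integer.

gcd × lcm = product of the two integers, so the other integer is (47 × 289520) / 3760 = 3619.

3619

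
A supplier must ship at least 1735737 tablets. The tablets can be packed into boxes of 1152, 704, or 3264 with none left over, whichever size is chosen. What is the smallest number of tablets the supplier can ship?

1938816

The number of tablets must be a common multiple of 1152, 704, and 3264, so a multiple of their LCM.
1152 = 2^7 × 3^2
704 = 2^6 × 11
3264 = 2^6 × 3 × 17
LCM(1152, 704, 3264) = 2^7 × 3^2 × 11 × 17 = 215424.
Smallest multiple of 215424 that is ≥ 1735737: ⌈1735737/215424⌉ × 215424 = 9 × 215424 = 1938816.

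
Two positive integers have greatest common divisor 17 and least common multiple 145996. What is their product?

2481932

For any two positive integers, gcd × lcm = product = 17 × 145996 = 2481932.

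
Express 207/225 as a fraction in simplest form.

23/25

207 = 3^2 × 23
225 = 3^2 × 5^2
gcd(207, 225) = 3^2 = 9.
Divide numerator and denominator by 9: 207/225 = 23/25.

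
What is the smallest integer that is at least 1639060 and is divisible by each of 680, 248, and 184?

1939360

The integer must be a common multiple of 680, 248, and 184, so a multiple of their LCM.
680 = 2^3 × 5 × 17
248 = 2^3 × 31
184 = 2^3 × 23
LCM(680, 248, 184) = 2^3 × 5 × 17 × 23 × 31 = 484840.
Smallest multiple of 484840 that is ≥ 1639060: ⌈1639060/484840⌉ × 484840 = 4 × 484840 = 1939360.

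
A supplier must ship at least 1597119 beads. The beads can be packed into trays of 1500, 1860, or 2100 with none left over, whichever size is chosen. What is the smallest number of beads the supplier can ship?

1627500

The number of beads must be a common multiple of 1500, 1860, and 2100, so a multiple of their LCM.
1500 = 2^2 × 3 × 5^3
1860 = 2^2 × 3 × 5 × 31
2100 = 2^2 × 3 × 5^2 × 7
LCM(1500, 1860, 2100) = 2^2 × 3 × 5^3 × 7 × 31 = 325500.
Smallest multiple of 325500 that is ≥ 1597119: ⌈1597119/325500⌉ × 325500 = 5 × 325500 = 1627500.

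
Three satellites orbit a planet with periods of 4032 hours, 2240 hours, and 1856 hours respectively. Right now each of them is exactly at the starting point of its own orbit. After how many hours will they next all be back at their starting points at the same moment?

The first simultaneous occurrence is after LCM of the individual periods.
4032 = 2^6 × 3^2 × 7
2240 = 2^6 × 5 × 7
1856 = 2^6 × 29
LCM(4032, 2240, 1856) = 2^6 × 3^2 × 5 × 7 × 29 = 584640.

584640 hours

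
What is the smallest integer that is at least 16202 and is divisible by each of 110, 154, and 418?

The integer must be a common multiple of 110, 154, and 418, so a multiple of their LCM.
110 = 2 × 5 × 11
154 = 2 × 7 × 11
418 = 2 × 11 × 19
LCM(110, 154, 418) = 2 × 5 × 7 × 11 × 19 = 14630.
Smallest multiple of 14630 that is ≥ 16202: ⌈16202/14630⌉ × 14630 = 2 × 14630 = 29260.

29260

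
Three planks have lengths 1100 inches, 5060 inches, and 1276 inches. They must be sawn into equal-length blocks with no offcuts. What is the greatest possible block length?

44 inches

The block length must divide every plank, so the greatest is gcd(1100, 5060, 1276).
1100 = 2^2 × 5^2 × 11
5060 = 2^2 × 5 × 11 × 23
1276 = 2^2 × 11 × 29
gcd(1100, 5060, 1276) = 2^2 × 11 = 44.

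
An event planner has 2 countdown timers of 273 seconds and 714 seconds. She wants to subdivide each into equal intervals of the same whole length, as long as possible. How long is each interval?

By the Euclidean algorithm:
714 = 2 × 273 + 168
273 = 1 × 168 + 105
168 = 1 × 105 + 63
105 = 1 × 63 + 42
63 = 1 × 42 + 21
42 = 2 × 21 + 0
gcd(273, 714) = 21.

21 seconds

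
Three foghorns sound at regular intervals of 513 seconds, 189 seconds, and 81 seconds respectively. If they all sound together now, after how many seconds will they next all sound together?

10773 seconds

We need the least common multiple of the intervals.
513 = 3^3 × 19
189 = 3^3 × 7
81 = 3^4
LCM(513, 189, 81) = 3^4 × 7 × 19 = 10773.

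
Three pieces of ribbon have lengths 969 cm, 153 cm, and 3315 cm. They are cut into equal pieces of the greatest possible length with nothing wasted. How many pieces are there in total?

87

Piece length = gcd(969, 153, 3315).
969 = 3 × 17 × 19
153 = 3^2 × 17
3315 = 3 × 5 × 13 × 17
gcd(969, 153, 3315) = 3 × 17 = 51.
Total pieces = 969/51 + 153/51 + 3315/51 = 19 + 3 + 65 = 87.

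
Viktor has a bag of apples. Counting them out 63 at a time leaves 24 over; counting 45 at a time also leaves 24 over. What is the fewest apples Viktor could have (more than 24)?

339

N − 24 must be a common multiple of 63 and 45.
63 = 3^2 × 7
45 = 3^2 × 5
LCM(63, 45) = 3^2 × 5 × 7 = 315.
Smallest N > 24 is LCM + 24 = 315 + 24 = 339.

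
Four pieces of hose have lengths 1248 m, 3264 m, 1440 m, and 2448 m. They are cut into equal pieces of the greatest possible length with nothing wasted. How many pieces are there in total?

175

Piece length = gcd(1248, 3264, 1440, 2448).
1248 = 2^5 × 3 × 13
3264 = 2^6 × 3 × 17
1440 = 2^5 × 3^2 × 5
2448 = 2^4 × 3^2 × 17
gcd(1248, 3264, 1440, 2448) = 2^4 × 3 = 48.
Total pieces = 1248/48 + 3264/48 + 1440/48 + 2448/48 = 26 + 68 + 30 + 51 = 175.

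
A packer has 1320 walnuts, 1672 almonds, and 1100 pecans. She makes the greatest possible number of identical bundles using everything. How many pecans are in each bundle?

25

Number of bundles = gcd(1320, 1672, 1100).
1320 = 2^3 × 3 × 5 × 11
1672 = 2^3 × 11 × 19
1100 = 2^2 × 5^2 × 11
gcd(1320, 1672, 1100) = 2^2 × 11 = 44.
pecans per bundle = 1100 / 44 = 25.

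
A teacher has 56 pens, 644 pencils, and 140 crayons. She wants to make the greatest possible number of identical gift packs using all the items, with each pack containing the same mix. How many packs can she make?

28 packs

The pack count must divide each quantity, so the greatest is gcd(56, 644, 140).
56 = 2^3 × 7
644 = 2^2 × 7 × 23
140 = 2^2 × 5 × 7
gcd(56, 644, 140) = 2^2 × 7 = 28.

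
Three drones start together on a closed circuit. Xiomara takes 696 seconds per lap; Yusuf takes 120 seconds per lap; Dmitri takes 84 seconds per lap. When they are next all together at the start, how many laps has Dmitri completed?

290 laps

The first common completion time is the LCM of the periods.
696 = 2^3 × 3 × 29
120 = 2^3 × 3 × 5
84 = 2^2 × 3 × 7
LCM(696, 120, 84) = 2^3 × 3 × 5 × 7 × 29 = 24360.
Laps for period 84: 24360 / 84 = 290.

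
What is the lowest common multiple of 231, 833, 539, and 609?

797181

231 = 3 × 7 × 11
833 = 7^2 × 17
539 = 7^2 × 11
609 = 3 × 7 × 29
LCM(231, 833, 539, 609) = 3 × 7^2 × 11 × 17 × 29 = 797181.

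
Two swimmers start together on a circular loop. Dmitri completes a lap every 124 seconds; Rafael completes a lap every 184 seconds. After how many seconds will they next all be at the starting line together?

They coincide at every common multiple of the periods; the first is the LCM.
124 = 2^2 × 31
184 = 2^3 × 23
LCM(124, 184) = 2^3 × 23 × 31 = 5704.

5704 seconds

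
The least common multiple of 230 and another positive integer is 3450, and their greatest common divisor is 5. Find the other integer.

gcd × lcm = product of the two integers, so the other integer is (5 × 3450) / 230 = 75.

75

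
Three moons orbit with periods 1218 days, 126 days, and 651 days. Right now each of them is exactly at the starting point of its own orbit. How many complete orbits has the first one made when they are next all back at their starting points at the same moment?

93 orbits

The first common completion time is the LCM of the periods.
1218 = 2 × 3 × 7 × 29
126 = 2 × 3^2 × 7
651 = 3 × 7 × 31
LCM(1218, 126, 651) = 2 × 3^2 × 7 × 29 × 31 = 113274.
Orbits for period 1218: 113274 / 1218 = 93.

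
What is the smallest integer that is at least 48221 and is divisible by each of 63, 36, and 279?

The integer must be a common multiple of 63, 36, and 279, so a multiple of their LCM.
63 = 3^2 × 7
36 = 2^2 × 3^2
279 = 3^2 × 31
LCM(63, 36, 279) = 2^2 × 3^2 × 7 × 31 = 7812.
Smallest multiple of 7812 that is ≥ 48221: ⌈48221/7812⌉ × 7812 = 7 × 7812 = 54684.

54684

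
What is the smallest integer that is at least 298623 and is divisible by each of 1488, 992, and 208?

The integer must be a common multiple of 1488, 992, and 208, so a multiple of their LCM.
1488 = 2^4 × 3 × 31
992 = 2^5 × 31
208 = 2^4 × 13
LCM(1488, 992, 208) = 2^5 × 3 × 13 × 31 = 38688.
Smallest multiple of 38688 that is ≥ 298623: ⌈298623/38688⌉ × 38688 = 8 × 38688 = 309504.

309504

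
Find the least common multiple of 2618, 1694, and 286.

374374

2618 = 2 × 7 × 11 × 17
1694 = 2 × 7 × 11^2
286 = 2 × 11 × 13
LCM(2618, 1694, 286) = 2 × 7 × 11^2 × 13 × 17 = 374374.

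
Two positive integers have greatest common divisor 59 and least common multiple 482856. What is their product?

28488504

For any two positive integers, gcd × lcm = product = 59 × 482856 = 28488504.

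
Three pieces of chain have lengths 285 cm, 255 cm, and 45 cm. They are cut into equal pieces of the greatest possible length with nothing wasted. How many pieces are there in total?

39

Piece length = gcd(285, 255, 45).
285 = 3 × 5 × 19
255 = 3 × 5 × 17
45 = 3^2 × 5
gcd(285, 255, 45) = 3 × 5 = 15.
Total pieces = 285/15 + 255/15 + 45/15 = 19 + 17 + 3 = 39.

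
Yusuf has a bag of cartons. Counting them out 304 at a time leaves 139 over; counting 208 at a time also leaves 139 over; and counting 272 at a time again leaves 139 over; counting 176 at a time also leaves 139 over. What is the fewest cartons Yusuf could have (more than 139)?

N − 139 must be a common multiple of 304, 208, 272, and 176.
304 = 2^4 × 19
208 = 2^4 × 13
272 = 2^4 × 17
176 = 2^4 × 11
LCM(304, 208, 272, 176) = 2^4 × 11 × 13 × 17 × 19 = 739024.
Smallest N > 139 is LCM + 139 = 739024 + 139 = 739163.

739163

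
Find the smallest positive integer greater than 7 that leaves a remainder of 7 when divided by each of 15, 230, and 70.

4837

N − 7 must be a common multiple of 15, 230, and 70.
15 = 3 × 5
230 = 2 × 5 × 23
70 = 2 × 5 × 7
LCM(15, 230, 70) = 2 × 3 × 5 × 7 × 23 = 4830.
Smallest N > 7 is LCM + 7 = 4830 + 7 = 4837.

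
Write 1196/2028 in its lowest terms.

23/39

1196 = 2^2 × 13 × 23
2028 = 2^2 × 3 × 13^2
gcd(1196, 2028) = 2^2 × 13 = 52.
Divide numerator and denominator by 52: 1196/2028 = 23/39.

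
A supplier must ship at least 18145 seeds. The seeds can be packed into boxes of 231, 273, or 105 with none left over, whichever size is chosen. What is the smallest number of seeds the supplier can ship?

The number of seeds must be a common multiple of 231, 273, and 105, so a multiple of their LCM.
231 = 3 × 7 × 11
273 = 3 × 7 × 13
105 = 3 × 5 × 7
LCM(231, 273, 105) = 3 × 5 × 7 × 11 × 13 = 15015.
Smallest multiple of 15015 that is ≥ 18145: ⌈18145/15015⌉ × 15015 = 2 × 15015 = 30030.

30030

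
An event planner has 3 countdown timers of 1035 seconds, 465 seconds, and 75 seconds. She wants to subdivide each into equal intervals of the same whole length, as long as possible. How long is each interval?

The interval must divide each timer length; the longest such is the gcd.
1035 = 3^2 × 5 × 23
465 = 3 × 5 × 31
75 = 3 × 5^2
gcd(1035, 465, 75) = 3 × 5 = 15.

15 seconds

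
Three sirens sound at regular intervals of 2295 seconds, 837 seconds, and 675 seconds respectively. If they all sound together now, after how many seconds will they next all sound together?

The first simultaneous occurrence is after LCM of the individual periods.
2295 = 3^3 × 5 × 17
837 = 3^3 × 31
675 = 3^3 × 5^2
LCM(2295, 837, 675) = 3^3 × 5^2 × 17 × 31 = 355725.

355725 seconds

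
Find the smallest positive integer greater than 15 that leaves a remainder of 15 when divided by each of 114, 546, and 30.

N − 15 must be a common multiple of 114, 546, and 30.
114 = 2 × 3 × 19
546 = 2 × 3 × 7 × 13
30 = 2 × 3 × 5
LCM(114, 546, 30) = 2 × 3 × 5 × 7 × 13 × 19 = 51870.
Smallest N > 15 is LCM + 15 = 51870 + 15 = 51885.

51885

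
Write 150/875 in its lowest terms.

150 = 2 × 3 × 5^2
875 = 5^3 × 7
gcd(150, 875) = 5^2 = 25.
Divide numerator and denominator by 25: 150/875 = 6/35.

6/35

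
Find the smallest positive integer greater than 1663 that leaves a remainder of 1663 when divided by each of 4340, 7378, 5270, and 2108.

75443

N − 1663 must be a common multiple of 4340, 7378, 5270, and 2108.
4340 = 2^2 × 5 × 7 × 31
7378 = 2 × 7 × 17 × 31
5270 = 2 × 5 × 17 × 31
2108 = 2^2 × 17 × 31
LCM(4340, 7378, 5270, 2108) = 2^2 × 5 × 7 × 17 × 31 = 73780.
Smallest N > 1663 is LCM + 1663 = 73780 + 1663 = 75443.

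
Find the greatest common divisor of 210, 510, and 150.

210 = 2 × 3 × 5 × 7
510 = 2 × 3 × 5 × 17
150 = 2 × 3 × 5^2
gcd(210, 510, 150) = 2 × 3 × 5 = 30.

30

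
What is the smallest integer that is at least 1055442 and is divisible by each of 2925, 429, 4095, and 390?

The integer must be a common multiple of 2925, 429, 4095, and 390, so a multiple of their LCM.
2925 = 3^2 × 5^2 × 13
429 = 3 × 11 × 13
4095 = 3^2 × 5 × 7 × 13
390 = 2 × 3 × 5 × 13
LCM(2925, 429, 4095, 390) = 2 × 3^2 × 5^2 × 7 × 11 × 13 = 450450.
Smallest multiple of 450450 that is ≥ 1055442: ⌈1055442/450450⌉ × 450450 = 3 × 450450 = 1351350.

1351350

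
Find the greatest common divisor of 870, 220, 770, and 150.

870 = 2 × 3 × 5 × 29
220 = 2^2 × 5 × 11
770 = 2 × 5 × 7 × 11
150 = 2 × 3 × 5^2
gcd(870, 220, 770, 150) = 2 × 5 = 10.

10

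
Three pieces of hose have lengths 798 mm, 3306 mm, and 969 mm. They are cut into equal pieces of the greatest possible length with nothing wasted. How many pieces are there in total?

Piece length = gcd(798, 3306, 969).
798 = 2 × 3 × 7 × 19
3306 = 2 × 3 × 19 × 29
969 = 3 × 17 × 19
gcd(798, 3306, 969) = 3 × 19 = 57.
Total pieces = 798/57 + 3306/57 + 969/57 = 14 + 58 + 17 = 89.

89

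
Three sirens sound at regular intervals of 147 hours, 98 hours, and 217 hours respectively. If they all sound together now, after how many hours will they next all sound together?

The first simultaneous occurrence is after LCM of the individual periods.
147 = 3 × 7^2
98 = 2 × 7^2
217 = 7 × 31
LCM(147, 98, 217) = 2 × 3 × 7^2 × 31 = 9114.

9114 hours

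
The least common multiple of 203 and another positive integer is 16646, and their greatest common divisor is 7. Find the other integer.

574

gcd × lcm = product of the two integers, so the other integer is (7 × 16646) / 203 = 574.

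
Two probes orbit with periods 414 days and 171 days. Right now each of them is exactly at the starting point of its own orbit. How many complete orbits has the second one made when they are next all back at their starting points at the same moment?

They are all back at their starting positions together after one LCM of the periods.
414 = 2 × 3^2 × 23
171 = 3^2 × 19
LCM(414, 171) = 2 × 3^2 × 19 × 23 = 7866.
Orbits for period 171: 7866 / 171 = 46.

46 orbits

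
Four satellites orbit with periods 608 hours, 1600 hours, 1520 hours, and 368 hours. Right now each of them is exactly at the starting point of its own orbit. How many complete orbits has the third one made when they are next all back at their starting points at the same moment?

460 orbits

The first common completion time is the LCM of the periods.
608 = 2^5 × 19
1600 = 2^6 × 5^2
1520 = 2^4 × 5 × 19
368 = 2^4 × 23
LCM(608, 1600, 1520, 368) = 2^6 × 5^2 × 19 × 23 = 699200.
Orbits for period 1520: 699200 / 1520 = 460.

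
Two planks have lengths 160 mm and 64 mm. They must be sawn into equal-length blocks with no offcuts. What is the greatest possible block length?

32 mm

This is the greatest common divisor of 160 and 64.
160 = 2^5 × 5
64 = 2^6
gcd(160, 64) = 2^5 = 32.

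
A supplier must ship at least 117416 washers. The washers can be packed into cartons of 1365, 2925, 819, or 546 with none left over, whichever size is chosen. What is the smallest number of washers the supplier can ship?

The number of washers must be a common multiple of 1365, 2925, 819, and 546, so a multiple of their LCM.
1365 = 3 × 5 × 7 × 13
2925 = 3^2 × 5^2 × 13
819 = 3^2 × 7 × 13
546 = 2 × 3 × 7 × 13
LCM(1365, 2925, 819, 546) = 2 × 3^2 × 5^2 × 7 × 13 = 40950.
Smallest multiple of 40950 that is ≥ 117416: ⌈117416/40950⌉ × 40950 = 3 × 40950 = 122850.

122850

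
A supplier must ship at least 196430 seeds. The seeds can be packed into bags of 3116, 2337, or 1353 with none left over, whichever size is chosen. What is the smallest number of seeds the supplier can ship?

205656

The number of seeds must be a common multiple of 3116, 2337, and 1353, so a multiple of their LCM.
3116 = 2^2 × 19 × 41
2337 = 3 × 19 × 41
1353 = 3 × 11 × 41
LCM(3116, 2337, 1353) = 2^2 × 3 × 11 × 19 × 41 = 102828.
Smallest multiple of 102828 that is ≥ 196430: ⌈196430/102828⌉ × 102828 = 2 × 102828 = 205656.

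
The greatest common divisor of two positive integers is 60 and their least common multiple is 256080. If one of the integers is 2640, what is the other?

For two integers, gcd × lcm = product, so the other is (60 × 256080) / 2640 = 15364800 / 2640 = 5820.

5820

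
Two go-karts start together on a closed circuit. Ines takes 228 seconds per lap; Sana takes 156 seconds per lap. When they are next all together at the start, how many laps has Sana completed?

They are all back at their starting positions together after one LCM of the periods.
228 = 2^2 × 3 × 19
156 = 2^2 × 3 × 13
LCM(228, 156) = 2^2 × 3 × 13 × 19 = 2964.
Laps for period 156: 2964 / 156 = 19.

19 laps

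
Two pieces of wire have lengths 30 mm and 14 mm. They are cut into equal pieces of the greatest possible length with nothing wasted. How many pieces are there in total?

Piece length = gcd(30, 14).
30 = 2 × 3 × 5
14 = 2 × 7
gcd(30, 14) = 2.
Total pieces = 30/2 + 14/2 = 15 + 7 = 22.

22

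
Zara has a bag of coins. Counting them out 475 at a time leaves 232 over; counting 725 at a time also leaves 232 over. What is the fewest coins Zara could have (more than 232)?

N − 232 must be a common multiple of 475 and 725.
475 = 5^2 × 19
725 = 5^2 × 29
LCM(475, 725) = 5^2 × 19 × 29 = 13775.
Smallest N > 232 is LCM + 232 = 13775 + 232 = 14007.

14007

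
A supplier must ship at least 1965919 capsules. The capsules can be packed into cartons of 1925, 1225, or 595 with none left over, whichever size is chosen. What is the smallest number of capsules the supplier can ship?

The number of capsules must be a common multiple of 1925, 1225, and 595, so a multiple of their LCM.
1925 = 5^2 × 7 × 11
1225 = 5^2 × 7^2
595 = 5 × 7 × 17
LCM(1925, 1225, 595) = 5^2 × 7^2 × 11 × 17 = 229075.
Smallest multiple of 229075 that is ≥ 1965919: ⌈1965919/229075⌉ × 229075 = 9 × 229075 = 2061675.

2061675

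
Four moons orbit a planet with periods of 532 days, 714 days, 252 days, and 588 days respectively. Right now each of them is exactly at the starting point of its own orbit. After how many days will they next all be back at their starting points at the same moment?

They coincide at every common multiple of the periods; the first is the LCM.
532 = 2^2 × 7 × 19
714 = 2 × 3 × 7 × 17
252 = 2^2 × 3^2 × 7
588 = 2^2 × 3 × 7^2
LCM(532, 714, 252, 588) = 2^2 × 3^2 × 7^2 × 17 × 19 = 569772.

569772 days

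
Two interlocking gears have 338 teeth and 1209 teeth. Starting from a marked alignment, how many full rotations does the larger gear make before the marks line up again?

26 rotations

They are all back at their starting positions together after one LCM of the periods.
338 = 2 × 13^2
1209 = 3 × 13 × 31
LCM(338, 1209) = 2 × 3 × 13^2 × 31 = 31434.
Rotations for period 1209: 31434 / 1209 = 26.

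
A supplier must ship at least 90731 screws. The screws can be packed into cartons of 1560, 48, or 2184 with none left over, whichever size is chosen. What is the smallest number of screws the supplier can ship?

109200

The number of screws must be a common multiple of 1560, 48, and 2184, so a multiple of their LCM.
1560 = 2^3 × 3 × 5 × 13
48 = 2^4 × 3
2184 = 2^3 × 3 × 7 × 13
LCM(1560, 48, 2184) = 2^4 × 3 × 5 × 7 × 13 = 21840.
Smallest multiple of 21840 that is ≥ 90731: ⌈90731/21840⌉ × 21840 = 5 × 21840 = 109200.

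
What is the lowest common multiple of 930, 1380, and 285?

812820

930 = 2 × 3 × 5 × 31
1380 = 2^2 × 3 × 5 × 23
285 = 3 × 5 × 19
LCM(930, 1380, 285) = 2^2 × 3 × 5 × 19 × 23 × 31 = 812820.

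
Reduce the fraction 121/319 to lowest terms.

121 = 11^2
319 = 11 × 29
gcd(121, 319) = 11.
Divide numerator and denominator by 11: 121/319 = 11/29.

11/29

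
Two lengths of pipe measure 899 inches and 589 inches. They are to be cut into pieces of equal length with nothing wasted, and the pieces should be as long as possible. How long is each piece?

31 inches

The greatest length dividing all of 899 and 589 is their gcd.
899 = 29 × 31
589 = 19 × 31
gcd(899, 589) = 31.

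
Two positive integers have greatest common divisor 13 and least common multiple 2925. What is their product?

For any two positive integers, gcd × lcm = product = 13 × 2925 = 38025.

38025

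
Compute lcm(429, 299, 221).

429 = 3 × 11 × 13
299 = 13 × 23
221 = 13 × 17
LCM(429, 299, 221) = 3 × 11 × 13 × 17 × 23 = 167739.

167739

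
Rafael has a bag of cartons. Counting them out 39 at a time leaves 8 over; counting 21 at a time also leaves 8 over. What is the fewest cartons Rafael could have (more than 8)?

N − 8 must be a common multiple of 39 and 21.
39 = 3 × 13
21 = 3 × 7
LCM(39, 21) = 3 × 7 × 13 = 273.
Smallest N > 8 is LCM + 8 = 273 + 8 = 281.

281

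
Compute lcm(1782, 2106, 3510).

115830

1782 = 2 × 3^4 × 11
2106 = 2 × 3^4 × 13
3510 = 2 × 3^3 × 5 × 13
LCM(1782, 2106, 3510) = 2 × 3^4 × 5 × 11 × 13 = 115830.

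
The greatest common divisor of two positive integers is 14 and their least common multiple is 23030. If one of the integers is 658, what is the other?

For two integers, gcd × lcm = product, so the other is (14 × 23030) / 658 = 322420 / 658 = 490.

490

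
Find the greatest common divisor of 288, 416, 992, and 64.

32

288 = 2^5 × 3^2
416 = 2^5 × 13
992 = 2^5 × 31
64 = 2^6
gcd(288, 416, 992, 64) = 2^5 = 32.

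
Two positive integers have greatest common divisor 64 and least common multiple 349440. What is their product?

22364160

For any two positive integers, gcd × lcm = product = 64 × 349440 = 22364160.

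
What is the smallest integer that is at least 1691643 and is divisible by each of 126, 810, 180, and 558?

1757700

The integer must be a common multiple of 126, 810, 180, and 558, so a multiple of their LCM.
126 = 2 × 3^2 × 7
810 = 2 × 3^4 × 5
180 = 2^2 × 3^2 × 5
558 = 2 × 3^2 × 31
LCM(126, 810, 180, 558) = 2^2 × 3^4 × 5 × 7 × 31 = 351540.
Smallest multiple of 351540 that is ≥ 1691643: ⌈1691643/351540⌉ × 351540 = 5 × 351540 = 1757700.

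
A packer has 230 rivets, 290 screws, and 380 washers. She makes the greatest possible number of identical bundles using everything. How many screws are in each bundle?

29

Number of bundles = gcd(230, 290, 380).
230 = 2 × 5 × 23
290 = 2 × 5 × 29
380 = 2^2 × 5 × 19
gcd(230, 290, 380) = 2 × 5 = 10.
screws per bundle = 290 / 10 = 29.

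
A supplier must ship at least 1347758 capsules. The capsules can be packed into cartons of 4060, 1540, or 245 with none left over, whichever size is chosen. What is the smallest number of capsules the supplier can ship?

1563100

The number of capsules must be a common multiple of 4060, 1540, and 245, so a multiple of their LCM.
4060 = 2^2 × 5 × 7 × 29
1540 = 2^2 × 5 × 7 × 11
245 = 5 × 7^2
LCM(4060, 1540, 245) = 2^2 × 5 × 7^2 × 11 × 29 = 312620.
Smallest multiple of 312620 that is ≥ 1347758: ⌈1347758/312620⌉ × 312620 = 5 × 312620 = 1563100.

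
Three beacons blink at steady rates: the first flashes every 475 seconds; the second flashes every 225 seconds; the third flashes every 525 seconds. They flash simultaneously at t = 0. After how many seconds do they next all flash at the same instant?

29925 seconds

They coincide at every common multiple of the periods; the first is the LCM.
475 = 5^2 × 19
225 = 3^2 × 5^2
525 = 3 × 5^2 × 7
LCM(475, 225, 525) = 3^2 × 5^2 × 7 × 19 = 29925.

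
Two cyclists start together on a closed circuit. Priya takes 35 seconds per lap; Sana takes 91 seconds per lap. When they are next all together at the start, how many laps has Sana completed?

The first common completion time is the LCM of the periods.
35 = 5 × 7
91 = 7 × 13
LCM(35, 91) = 5 × 7 × 13 = 455.
Laps for period 91: 455 / 91 = 5.

5 laps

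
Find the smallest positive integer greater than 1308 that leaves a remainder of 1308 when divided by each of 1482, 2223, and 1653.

130242

N − 1308 must be a common multiple of 1482, 2223, and 1653.
1482 = 2 × 3 × 13 × 19
2223 = 3^2 × 13 × 19
1653 = 3 × 19 × 29
LCM(1482, 2223, 1653) = 2 × 3^2 × 13 × 19 × 29 = 128934.
Smallest N > 1308 is LCM + 1308 = 128934 + 1308 = 130242.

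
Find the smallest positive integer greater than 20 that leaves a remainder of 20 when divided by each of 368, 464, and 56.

N − 20 must be a common multiple of 368, 464, and 56.
368 = 2^4 × 23
464 = 2^4 × 29
56 = 2^3 × 7
LCM(368, 464, 56) = 2^4 × 7 × 23 × 29 = 74704.
Smallest N > 20 is LCM + 20 = 74704 + 20 = 74724.

74724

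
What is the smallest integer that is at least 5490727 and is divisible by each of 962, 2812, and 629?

5593068

The integer must be a common multiple of 962, 2812, and 629, so a multiple of their LCM.
962 = 2 × 13 × 37
2812 = 2^2 × 19 × 37
629 = 17 × 37
LCM(962, 2812, 629) = 2^2 × 13 × 17 × 19 × 37 = 621452.
Smallest multiple of 621452 that is ≥ 5490727: ⌈5490727/621452⌉ × 621452 = 9 × 621452 = 5593068.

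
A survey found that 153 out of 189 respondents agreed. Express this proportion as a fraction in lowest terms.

17/21

153 = 3^2 × 17
189 = 3^3 × 7
gcd(153, 189) = 3^2 = 9.
Divide numerator and denominator by 9: 153/189 = 17/21.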